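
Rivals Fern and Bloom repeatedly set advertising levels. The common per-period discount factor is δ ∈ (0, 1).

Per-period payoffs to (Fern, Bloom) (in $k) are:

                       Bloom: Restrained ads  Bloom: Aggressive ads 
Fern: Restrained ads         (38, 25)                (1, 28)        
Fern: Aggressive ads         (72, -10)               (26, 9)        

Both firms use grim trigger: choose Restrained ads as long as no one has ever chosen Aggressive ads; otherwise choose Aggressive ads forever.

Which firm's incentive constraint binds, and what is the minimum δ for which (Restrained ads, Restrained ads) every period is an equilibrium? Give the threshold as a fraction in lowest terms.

Fern's threshold: (72−38)/(72−26) = 17/23.
Bloom's threshold: (28−25)/(28−9) = 3/19.
17/23 > 3/19, so Fern binds and δ* = 17/23.

Fern; δ ≥ 17/23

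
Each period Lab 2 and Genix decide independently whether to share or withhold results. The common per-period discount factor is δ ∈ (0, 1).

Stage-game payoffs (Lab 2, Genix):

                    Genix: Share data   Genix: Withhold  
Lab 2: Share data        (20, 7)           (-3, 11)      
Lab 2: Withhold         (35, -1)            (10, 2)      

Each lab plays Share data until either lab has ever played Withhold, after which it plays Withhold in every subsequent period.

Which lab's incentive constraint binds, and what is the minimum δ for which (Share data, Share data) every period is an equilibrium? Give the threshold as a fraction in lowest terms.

Lab 2's threshold: (35−20)/(35−10) = 3/5.
Genix's threshold: (11−7)/(11−2) = 4/9.
3/5 > 4/9, so Lab 2 binds and δ* = 3/5.

Lab 2; δ ≥ 3/5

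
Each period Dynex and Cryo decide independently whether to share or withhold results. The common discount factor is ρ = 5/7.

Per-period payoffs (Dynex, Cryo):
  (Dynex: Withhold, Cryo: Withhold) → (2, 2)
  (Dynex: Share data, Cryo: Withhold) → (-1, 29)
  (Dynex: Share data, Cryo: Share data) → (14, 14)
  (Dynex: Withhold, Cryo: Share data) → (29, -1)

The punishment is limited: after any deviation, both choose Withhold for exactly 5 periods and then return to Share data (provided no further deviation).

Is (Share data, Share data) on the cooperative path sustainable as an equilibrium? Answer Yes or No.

Yes

Comparing payoff streams over the 6 periods until play realigns: cooperate → 14(1+ρ+…+ρ^5); deviate → 29 + 2(ρ+…+ρ^5).
Cooperation is sustained iff (14−2)(ρ+…+ρ^5) ≥ 29−14.
ρ+…+ρ^5 = 5/7·(1−(5/7)^5)/(1−5/7) = 2.0352, and (29−14)/(14−2) = 1.2500.
2.0352 ≥ 1.2500, so cooperation is sustainable.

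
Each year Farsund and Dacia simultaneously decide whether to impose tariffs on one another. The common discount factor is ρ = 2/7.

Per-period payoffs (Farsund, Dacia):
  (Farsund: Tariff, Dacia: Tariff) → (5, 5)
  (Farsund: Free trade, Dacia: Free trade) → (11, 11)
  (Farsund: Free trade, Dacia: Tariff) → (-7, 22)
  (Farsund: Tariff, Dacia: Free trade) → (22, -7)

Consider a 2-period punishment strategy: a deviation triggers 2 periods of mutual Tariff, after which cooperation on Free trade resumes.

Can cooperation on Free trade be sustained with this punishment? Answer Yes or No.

No

IC: ρ+…+ρ^2 ≥ (22−11)/(11−5) = 11/6.
At ρ = 2/7: partial sum = 0.3673 < 1.8333. Cooperation not sustainable.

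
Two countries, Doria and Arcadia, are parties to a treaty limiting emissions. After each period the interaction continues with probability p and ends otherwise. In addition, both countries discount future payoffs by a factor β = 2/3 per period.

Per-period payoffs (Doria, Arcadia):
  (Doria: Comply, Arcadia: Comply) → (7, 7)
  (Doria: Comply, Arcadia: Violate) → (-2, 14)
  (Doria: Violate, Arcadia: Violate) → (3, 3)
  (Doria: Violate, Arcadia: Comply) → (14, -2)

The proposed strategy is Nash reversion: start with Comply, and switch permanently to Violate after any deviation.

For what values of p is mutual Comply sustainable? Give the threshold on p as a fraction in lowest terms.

21/22

With continuation probability p and discount β, the effective per-period discount factor is βp.
Grim-trigger IC: βp ≥ (14−7)/(14−3) = 7/11.
So p ≥ (7/11)/(2/3) = 21/22.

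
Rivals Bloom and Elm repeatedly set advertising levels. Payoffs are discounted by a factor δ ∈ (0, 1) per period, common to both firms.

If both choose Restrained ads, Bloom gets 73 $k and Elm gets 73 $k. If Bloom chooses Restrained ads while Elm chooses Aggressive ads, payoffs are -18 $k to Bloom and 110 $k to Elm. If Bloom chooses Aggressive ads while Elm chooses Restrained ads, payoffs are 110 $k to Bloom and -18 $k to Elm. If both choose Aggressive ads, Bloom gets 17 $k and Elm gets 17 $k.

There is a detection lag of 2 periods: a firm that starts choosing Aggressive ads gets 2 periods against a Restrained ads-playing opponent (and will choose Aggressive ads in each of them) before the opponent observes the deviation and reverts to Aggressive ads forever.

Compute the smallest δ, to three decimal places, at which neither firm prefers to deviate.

0.631

The best deviation is to choose Aggressive ads for all 2 undetected periods, earning 110 each, then 17 forever once detected.
Deviation value: 110(1−δ^2)/(1−δ) + 17δ^2/(1−δ); cooperation value: 73/(1−δ).
IC: 73 ≥ 110(1−δ^2) + 17δ^2 = 110 − 93δ^2.
So δ^2 ≥ 37/93, giving δ ≥ (37/93)^(1/2) ≈ 0.631.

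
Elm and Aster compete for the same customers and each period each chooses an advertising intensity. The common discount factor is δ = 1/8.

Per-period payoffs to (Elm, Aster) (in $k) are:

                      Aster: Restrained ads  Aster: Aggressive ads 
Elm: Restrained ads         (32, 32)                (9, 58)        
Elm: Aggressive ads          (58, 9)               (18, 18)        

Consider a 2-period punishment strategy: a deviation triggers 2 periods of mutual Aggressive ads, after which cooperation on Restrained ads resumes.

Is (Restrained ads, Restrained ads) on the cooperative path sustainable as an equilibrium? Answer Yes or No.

No

Comparing payoff streams over the 3 periods until play realigns: cooperate → 32(1+δ+…+δ^2); deviate → 58 + 18(δ+…+δ^2).
Cooperation is sustained iff (32−18)(δ+…+δ^2) ≥ 58−32.
δ+…+δ^2 = 1/8·(1−(1/8)^2)/(1−1/8) = 0.1406, and (58−32)/(32−18) = 1.8571.
0.1406 < 1.8571, so cooperation is not sustainable.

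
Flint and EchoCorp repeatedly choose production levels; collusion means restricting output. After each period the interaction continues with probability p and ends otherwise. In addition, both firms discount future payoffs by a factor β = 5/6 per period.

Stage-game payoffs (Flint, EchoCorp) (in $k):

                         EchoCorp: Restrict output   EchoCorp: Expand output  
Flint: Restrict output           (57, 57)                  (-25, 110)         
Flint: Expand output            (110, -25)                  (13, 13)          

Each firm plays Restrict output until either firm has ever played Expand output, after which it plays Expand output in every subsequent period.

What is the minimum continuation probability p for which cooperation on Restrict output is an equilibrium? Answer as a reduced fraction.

318/485

Expected continuation weight on next period's payoff is β·p = 5/6·p, which plays the role of the discount factor.
Cooperation requires 5/6·p ≥ (110−57)/(110−13) = 53/97, hence p ≥ 318/485.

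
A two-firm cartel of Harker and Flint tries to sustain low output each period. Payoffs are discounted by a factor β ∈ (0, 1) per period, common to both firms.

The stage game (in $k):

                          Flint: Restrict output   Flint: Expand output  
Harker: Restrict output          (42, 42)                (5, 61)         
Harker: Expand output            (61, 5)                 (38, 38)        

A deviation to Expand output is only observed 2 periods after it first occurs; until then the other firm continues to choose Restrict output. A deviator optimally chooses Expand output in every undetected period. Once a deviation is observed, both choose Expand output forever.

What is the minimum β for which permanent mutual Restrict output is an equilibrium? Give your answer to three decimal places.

0.909

Deviating for the 2 undetected periods gains 61−42 = 19 per period over cooperation, then loses 42−38 = 4 per period forever once punishment starts.
Gain: 19(1 + β + … + β^1); loss: 4·β^2/(1−β).
No profitable deviation ⇔ 19(1−β^2) ≤ 4·β^2, i.e. β^2 ≥ 19/(19+4) = 19/23.
Hence β ≥ (19/23)^(1/2) ≈ 0.909.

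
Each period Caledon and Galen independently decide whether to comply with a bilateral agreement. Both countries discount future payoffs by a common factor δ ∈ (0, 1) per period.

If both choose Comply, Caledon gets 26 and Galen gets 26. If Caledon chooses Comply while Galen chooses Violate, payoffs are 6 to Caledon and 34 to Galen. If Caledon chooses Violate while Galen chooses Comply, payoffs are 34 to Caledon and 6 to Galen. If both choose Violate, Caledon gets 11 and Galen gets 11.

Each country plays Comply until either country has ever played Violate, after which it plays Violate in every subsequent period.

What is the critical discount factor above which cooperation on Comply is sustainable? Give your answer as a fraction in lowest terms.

One-period gain from deviating is 34 − 26 = 8. The loss is 26 − 11 = 15 in every subsequent period, with present value 15·δ/(1−δ).
Deviation is unprofitable when 15·δ/(1−δ) ≥ 8, i.e. δ/(1−δ) ≥ 8/15.
Equivalently δ ≥ 8/(8+15) = 8/23.

8/23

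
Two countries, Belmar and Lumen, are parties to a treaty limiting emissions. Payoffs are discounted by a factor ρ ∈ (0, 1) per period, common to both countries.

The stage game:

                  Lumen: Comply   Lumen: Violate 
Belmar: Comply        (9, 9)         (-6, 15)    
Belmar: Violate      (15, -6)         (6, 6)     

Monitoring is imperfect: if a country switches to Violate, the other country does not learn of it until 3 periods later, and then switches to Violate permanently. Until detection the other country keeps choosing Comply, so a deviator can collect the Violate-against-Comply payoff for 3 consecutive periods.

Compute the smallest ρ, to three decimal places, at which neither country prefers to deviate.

0.874

A deviator earns 15 for 3 periods, then 6 forever; cooperating earns 9 forever. Multiplying the IC by (1−ρ):
9 ≥ 15(1−ρ^3) + 6ρ^3, so 9·ρ^3 ≥ 6 and ρ^3 ≥ 2/3.
ρ ≥ (2/3)^(1/3) ≈ 0.874.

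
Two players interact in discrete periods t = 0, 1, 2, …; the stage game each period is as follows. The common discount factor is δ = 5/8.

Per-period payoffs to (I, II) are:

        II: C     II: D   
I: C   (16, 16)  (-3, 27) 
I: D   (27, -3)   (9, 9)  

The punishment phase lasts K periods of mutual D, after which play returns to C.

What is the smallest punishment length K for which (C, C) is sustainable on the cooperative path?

7

No profitable deviation requires (16−9)(δ+…+δ^K) ≥ 27−16, i.e. δ+…+δ^K ≥ 11/7 ≈ 1.5714.
With δ = 5/8, the partial sums are K=1: 0.6250, K=2: 1.0156, …, K=5: 1.5077, K=6: 1.5673, K=7: 1.6046.
K = 7 is the first length at which the sum reaches 1.5714.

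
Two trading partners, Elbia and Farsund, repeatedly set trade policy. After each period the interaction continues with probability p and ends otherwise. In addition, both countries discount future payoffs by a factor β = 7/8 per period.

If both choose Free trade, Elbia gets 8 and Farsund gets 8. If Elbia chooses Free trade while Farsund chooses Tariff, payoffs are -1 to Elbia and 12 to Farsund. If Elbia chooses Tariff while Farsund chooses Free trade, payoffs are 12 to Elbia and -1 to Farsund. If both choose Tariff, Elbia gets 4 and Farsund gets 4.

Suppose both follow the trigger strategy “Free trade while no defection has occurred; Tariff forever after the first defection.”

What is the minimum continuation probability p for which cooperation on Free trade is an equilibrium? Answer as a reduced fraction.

4/7

Expected continuation weight on next period's payoff is β·p = 7/8·p, which plays the role of the discount factor.
Cooperation requires 7/8·p ≥ (12−8)/(12−4) = 1/2, hence p ≥ 4/7.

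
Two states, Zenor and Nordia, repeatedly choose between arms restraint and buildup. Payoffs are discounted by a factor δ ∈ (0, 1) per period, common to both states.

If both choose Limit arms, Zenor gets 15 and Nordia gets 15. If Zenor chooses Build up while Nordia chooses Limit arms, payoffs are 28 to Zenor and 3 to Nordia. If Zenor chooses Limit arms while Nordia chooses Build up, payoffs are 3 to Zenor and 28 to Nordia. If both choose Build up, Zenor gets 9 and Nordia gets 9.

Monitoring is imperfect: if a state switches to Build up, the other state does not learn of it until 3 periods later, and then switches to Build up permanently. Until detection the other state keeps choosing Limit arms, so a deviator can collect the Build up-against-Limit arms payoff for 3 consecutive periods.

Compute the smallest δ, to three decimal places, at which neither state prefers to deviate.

Deviating for the 3 undetected periods gains 28−15 = 13 per period over cooperation, then loses 15−9 = 6 per period forever once punishment starts.
Gain: 13(1 + δ + … + δ^2); loss: 6·δ^3/(1−δ).
No profitable deviation ⇔ 13(1−δ^3) ≤ 6·δ^3, i.e. δ^3 ≥ 13/(13+6) = 13/19.
Hence δ ≥ (13/19)^(1/3) ≈ 0.881.

0.881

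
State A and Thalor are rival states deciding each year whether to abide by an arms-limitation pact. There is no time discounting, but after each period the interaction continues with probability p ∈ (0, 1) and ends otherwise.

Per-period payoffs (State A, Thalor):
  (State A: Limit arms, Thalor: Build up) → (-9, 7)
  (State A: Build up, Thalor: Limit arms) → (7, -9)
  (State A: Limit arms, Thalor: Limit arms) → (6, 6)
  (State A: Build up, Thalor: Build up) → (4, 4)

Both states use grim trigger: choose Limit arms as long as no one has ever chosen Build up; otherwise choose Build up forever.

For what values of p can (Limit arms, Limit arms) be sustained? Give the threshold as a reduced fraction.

1/3

With no time discounting, the continuation probability p plays the role of the discount factor.
Grim-trigger IC: 6/(1−p) ≥ 7 + 4p/(1−p) ⇒ p ≥ (7−6)/(7−4) = 1/3.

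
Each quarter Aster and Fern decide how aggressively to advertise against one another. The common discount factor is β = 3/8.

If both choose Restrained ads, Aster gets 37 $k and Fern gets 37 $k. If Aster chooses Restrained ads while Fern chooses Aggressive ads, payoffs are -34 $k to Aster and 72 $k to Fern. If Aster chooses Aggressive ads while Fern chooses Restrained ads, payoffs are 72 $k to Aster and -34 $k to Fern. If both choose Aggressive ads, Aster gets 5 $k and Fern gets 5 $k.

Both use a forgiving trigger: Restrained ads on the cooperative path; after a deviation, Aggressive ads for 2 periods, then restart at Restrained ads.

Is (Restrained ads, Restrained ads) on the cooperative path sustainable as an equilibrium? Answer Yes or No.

IC: β+…+β^2 ≥ (72−37)/(37−5) = 35/32.
At β = 3/8: partial sum = 0.5156 < 1.0938. Cooperation not sustainable.

No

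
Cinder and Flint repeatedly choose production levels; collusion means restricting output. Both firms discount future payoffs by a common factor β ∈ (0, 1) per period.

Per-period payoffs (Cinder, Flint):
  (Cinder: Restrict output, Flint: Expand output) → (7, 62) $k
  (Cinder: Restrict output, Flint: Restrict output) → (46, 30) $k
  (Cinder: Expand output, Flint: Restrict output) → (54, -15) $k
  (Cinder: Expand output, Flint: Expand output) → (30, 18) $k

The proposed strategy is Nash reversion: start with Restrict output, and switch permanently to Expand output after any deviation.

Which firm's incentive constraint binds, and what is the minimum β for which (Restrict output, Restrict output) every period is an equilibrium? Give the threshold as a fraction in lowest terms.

Flint; β ≥ 8/11

For Cinder: deviation gain 54−46 = 8, per-period punishment loss 46−30 = 16. IC gives β ≥ 8/24 = 1/3.
For Flint: gain 32, loss 12 per period, so β ≥ 32/44 = 8/11.
The tighter constraint is Flint's, so cooperation needs β ≥ 8/11.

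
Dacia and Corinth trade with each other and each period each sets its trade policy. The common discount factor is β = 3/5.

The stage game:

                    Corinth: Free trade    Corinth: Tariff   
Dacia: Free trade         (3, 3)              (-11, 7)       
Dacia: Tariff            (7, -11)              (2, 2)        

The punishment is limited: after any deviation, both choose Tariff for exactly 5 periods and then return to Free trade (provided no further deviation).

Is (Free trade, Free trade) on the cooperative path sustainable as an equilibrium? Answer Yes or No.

Comparing payoff streams over the 6 periods until play realigns: cooperate → 3(1+β+…+β^5); deviate → 7 + 2(β+…+β^5).
Cooperation is sustained iff (3−2)(β+…+β^5) ≥ 7−3.
β+…+β^5 = 3/5·(1−(3/5)^5)/(1−3/5) = 1.3834, and (7−3)/(3−2) = 4.0000.
1.3834 < 4.0000, so cooperation is not sustainable.

No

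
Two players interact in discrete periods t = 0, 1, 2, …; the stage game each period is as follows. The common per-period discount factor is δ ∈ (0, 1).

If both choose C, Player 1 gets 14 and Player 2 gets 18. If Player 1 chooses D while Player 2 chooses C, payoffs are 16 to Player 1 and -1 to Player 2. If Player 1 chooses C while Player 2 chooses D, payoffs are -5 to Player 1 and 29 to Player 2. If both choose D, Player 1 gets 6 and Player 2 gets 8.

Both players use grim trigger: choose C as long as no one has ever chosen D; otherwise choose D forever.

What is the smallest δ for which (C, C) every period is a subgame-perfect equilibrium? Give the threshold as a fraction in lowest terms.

Player 1's threshold: (16−14)/(16−6) = 1/5.
Player 2's threshold: (29−18)/(29−8) = 11/21.
1/5 < 11/21, so Player 2 binds and δ* = 11/21.

11/21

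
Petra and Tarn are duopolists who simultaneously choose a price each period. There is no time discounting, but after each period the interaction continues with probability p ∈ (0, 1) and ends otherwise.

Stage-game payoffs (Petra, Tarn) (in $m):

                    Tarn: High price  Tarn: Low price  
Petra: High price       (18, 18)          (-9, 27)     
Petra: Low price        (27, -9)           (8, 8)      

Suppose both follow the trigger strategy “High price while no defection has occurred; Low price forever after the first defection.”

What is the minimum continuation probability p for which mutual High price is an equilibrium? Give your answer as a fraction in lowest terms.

Expected cooperation value is 18 + p·18 + p²·18 + … = 18/(1−p); deviation gives 27 + p·8/(1−p).
18 ≥ 27(1−p) + 8p ⇒ 19p ≥ 9 ⇒ p ≥ 9/19.

9/19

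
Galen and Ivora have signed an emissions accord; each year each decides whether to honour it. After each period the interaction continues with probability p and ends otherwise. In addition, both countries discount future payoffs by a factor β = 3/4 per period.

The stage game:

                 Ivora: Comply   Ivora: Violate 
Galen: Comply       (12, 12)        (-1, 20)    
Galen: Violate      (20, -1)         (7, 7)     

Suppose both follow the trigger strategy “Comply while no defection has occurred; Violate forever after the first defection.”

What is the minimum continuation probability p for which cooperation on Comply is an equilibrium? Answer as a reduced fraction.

Expected continuation weight on next period's payoff is β·p = 3/4·p, which plays the role of the discount factor.
Cooperation requires 3/4·p ≥ (20−12)/(20−7) = 8/13, hence p ≥ 32/39.

32/39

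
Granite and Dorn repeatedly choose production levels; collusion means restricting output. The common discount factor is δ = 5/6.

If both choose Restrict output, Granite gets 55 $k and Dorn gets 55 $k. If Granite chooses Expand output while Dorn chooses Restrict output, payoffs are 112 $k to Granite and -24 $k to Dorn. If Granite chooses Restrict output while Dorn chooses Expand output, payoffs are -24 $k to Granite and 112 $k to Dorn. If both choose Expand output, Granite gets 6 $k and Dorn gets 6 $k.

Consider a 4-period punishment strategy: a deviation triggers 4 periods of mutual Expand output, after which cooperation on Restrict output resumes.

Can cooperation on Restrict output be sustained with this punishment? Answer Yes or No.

IC: δ+…+δ^4 ≥ (112−55)/(55−6) = 57/49.
At δ = 5/6: partial sum = 2.5887 ≥ 1.1633. Cooperation sustainable.

Yes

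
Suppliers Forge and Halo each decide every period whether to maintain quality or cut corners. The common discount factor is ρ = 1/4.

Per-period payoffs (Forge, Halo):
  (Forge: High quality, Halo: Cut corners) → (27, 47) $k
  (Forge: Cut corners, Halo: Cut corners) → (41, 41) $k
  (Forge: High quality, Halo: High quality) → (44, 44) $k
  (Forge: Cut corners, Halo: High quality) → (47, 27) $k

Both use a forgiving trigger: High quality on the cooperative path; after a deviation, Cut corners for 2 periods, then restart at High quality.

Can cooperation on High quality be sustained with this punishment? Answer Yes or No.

No

A one-shot deviation gives 47 now, then 41 for 2 periods, then back to 44.
Gain from deviating: (47−44) today; loss: (44−41) in each of the next 2 periods.
No-deviation condition: (44−41)(ρ+…+ρ^2) ≥ 47−44, i.e. ρ+…+ρ^2 ≥ 1.
At ρ = 1/4: ρ+…+ρ^2 = 0.3125 < 1.0000.
So cooperation is not sustainable.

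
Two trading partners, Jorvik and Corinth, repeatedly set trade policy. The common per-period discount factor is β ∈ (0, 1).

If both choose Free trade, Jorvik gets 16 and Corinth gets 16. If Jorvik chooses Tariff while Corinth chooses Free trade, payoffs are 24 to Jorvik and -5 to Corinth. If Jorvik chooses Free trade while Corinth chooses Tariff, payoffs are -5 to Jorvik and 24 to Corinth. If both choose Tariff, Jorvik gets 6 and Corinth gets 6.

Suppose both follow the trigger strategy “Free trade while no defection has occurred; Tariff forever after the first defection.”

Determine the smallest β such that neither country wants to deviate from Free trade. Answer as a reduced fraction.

4/9

16/(1−β) ≥ 24 + 6β/(1−β)
16 ≥ 24 − 18β
β ≥ 8/18 = 4/9.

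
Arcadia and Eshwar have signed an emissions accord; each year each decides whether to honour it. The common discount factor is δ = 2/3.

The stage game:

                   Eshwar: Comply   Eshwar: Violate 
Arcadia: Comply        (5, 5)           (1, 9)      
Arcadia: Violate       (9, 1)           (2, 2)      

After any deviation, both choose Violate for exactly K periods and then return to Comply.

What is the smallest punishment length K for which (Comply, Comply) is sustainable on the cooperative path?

IC: δ(1−δ^K)/(1−δ) ≥ (9−5)/(5−2) = 4/3.
With δ = 2/3: need 1 − δ^K ≥ 4/3·(1−2/3)/(2/3), i.e. δ^K ≤ 0.3333.
Since (2/3)^2 = 0.4444 and (2/3)^3 = 0.2963, the smallest such K is 3.

3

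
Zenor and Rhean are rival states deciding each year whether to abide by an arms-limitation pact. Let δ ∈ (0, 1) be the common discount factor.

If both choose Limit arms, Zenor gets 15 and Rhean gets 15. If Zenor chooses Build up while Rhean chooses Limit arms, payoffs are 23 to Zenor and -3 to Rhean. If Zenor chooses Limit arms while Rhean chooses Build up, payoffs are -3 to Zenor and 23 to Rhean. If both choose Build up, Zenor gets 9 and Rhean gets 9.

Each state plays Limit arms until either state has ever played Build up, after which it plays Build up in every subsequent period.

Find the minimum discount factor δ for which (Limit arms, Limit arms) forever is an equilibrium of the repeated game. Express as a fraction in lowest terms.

4/7

Cooperation forever yields 15 each period: 15/(1−δ).
Deviating yields 23 once, then 9 forever: 23 + 9δ/(1−δ).
No profitable deviation requires 15/(1−δ) ≥ 23 + 9δ/(1−δ).
Multiplying by (1−δ): 15 ≥ 23(1−δ) + 9δ = 23 − 14δ.
So 14δ ≥ 8, i.e. δ ≥ 8/14 = 4/7.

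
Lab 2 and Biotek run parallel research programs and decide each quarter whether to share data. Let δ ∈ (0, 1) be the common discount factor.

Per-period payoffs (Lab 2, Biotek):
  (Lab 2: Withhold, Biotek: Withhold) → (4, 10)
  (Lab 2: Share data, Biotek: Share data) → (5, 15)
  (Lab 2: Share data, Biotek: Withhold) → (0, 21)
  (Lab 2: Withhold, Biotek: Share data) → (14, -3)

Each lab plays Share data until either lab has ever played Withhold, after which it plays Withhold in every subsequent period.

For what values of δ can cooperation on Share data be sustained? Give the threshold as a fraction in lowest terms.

Lab 2's threshold: (14−5)/(14−4) = 9/10.
Biotek's threshold: (21−15)/(21−10) = 6/11.
9/10 > 6/11, so Lab 2 binds and δ* = 9/10.

9/10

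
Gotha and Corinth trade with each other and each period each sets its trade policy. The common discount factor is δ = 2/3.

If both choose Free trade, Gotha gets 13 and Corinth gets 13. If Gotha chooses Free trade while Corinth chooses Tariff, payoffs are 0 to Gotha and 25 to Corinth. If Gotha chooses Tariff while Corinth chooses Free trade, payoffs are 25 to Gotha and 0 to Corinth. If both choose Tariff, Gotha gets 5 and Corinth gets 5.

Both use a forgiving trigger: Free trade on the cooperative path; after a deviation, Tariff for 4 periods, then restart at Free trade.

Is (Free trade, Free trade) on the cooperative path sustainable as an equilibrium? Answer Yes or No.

Comparing payoff streams over the 5 periods until play realigns: cooperate → 13(1+δ+…+δ^4); deviate → 25 + 5(δ+…+δ^4).
Cooperation is sustained iff (13−5)(δ+…+δ^4) ≥ 25−13.
δ+…+δ^4 = 2/3·(1−(2/3)^4)/(1−2/3) = 1.6049, and (25−13)/(13−5) = 1.5000.
1.6049 ≥ 1.5000, so cooperation is sustainable.

Yes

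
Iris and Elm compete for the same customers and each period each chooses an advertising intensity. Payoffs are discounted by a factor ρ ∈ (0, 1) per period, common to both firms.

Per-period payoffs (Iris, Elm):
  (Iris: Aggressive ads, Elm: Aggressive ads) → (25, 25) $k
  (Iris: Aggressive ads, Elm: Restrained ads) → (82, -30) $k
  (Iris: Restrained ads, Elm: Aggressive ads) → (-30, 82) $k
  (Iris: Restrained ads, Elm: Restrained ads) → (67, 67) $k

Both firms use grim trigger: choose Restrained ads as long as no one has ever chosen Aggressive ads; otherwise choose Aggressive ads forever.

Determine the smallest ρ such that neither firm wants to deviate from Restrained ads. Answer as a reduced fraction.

67/(1−ρ) ≥ 82 + 25ρ/(1−ρ)
67 ≥ 82 − 57ρ
ρ ≥ 15/57 = 5/19.

5/19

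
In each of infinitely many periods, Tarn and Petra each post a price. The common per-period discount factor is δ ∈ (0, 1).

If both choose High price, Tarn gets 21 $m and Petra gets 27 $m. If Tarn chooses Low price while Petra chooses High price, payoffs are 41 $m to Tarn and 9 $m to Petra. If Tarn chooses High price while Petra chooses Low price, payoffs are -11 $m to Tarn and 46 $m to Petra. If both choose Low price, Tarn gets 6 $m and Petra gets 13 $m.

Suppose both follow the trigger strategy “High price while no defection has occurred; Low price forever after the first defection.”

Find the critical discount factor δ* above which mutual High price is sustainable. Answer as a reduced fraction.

19/33

Tarn: cooperation gives 21 each period; deviation gives 41 once then 6 forever.
  21/(1−δ) ≥ 41 + 6δ/(1−δ) ⇒ δ ≥ 20/35 = 4/7.
Petra: cooperation gives 27 each period; deviation gives 46 once then 13 forever.
  δ ≥ 19/33.
Both must hold, so the binding constraint is Petra's: δ ≥ 19/33.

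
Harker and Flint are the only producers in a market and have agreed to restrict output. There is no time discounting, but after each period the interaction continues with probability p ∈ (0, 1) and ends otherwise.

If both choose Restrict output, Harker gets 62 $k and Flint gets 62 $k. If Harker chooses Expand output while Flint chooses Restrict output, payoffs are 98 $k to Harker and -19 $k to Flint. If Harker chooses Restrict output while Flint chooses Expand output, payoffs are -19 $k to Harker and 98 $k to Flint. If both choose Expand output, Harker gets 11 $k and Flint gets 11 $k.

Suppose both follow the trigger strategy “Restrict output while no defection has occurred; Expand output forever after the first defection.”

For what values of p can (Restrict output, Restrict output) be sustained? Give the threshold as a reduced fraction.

With no time discounting, the continuation probability p plays the role of the discount factor.
Grim-trigger IC: 62/(1−p) ≥ 98 + 11p/(1−p) ⇒ p ≥ (98−62)/(98−11) = 12/29.

12/29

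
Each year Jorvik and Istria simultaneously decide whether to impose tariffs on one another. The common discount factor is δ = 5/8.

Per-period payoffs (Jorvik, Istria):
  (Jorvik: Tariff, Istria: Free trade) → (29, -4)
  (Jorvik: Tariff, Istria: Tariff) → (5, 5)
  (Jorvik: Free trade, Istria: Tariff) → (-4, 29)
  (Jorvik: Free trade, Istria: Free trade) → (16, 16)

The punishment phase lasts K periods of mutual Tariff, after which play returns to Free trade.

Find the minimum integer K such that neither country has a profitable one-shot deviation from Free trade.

IC: δ(1−δ^K)/(1−δ) ≥ (29−16)/(16−5) = 13/11.
With δ = 5/8: need 1 − δ^K ≥ 13/11·(1−5/8)/(5/8), i.e. δ^K ≤ 0.2909.
Since (5/8)^2 = 0.3906 and (5/8)^3 = 0.2441, the smallest such K is 3.

3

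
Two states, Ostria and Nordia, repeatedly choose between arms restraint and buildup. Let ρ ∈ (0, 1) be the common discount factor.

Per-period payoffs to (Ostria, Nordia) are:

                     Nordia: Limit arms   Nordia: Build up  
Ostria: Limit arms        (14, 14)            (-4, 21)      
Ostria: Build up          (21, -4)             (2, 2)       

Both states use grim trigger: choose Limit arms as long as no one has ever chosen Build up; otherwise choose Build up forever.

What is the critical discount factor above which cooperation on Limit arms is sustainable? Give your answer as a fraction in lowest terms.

7/19

14/(1−ρ) ≥ 21 + 2ρ/(1−ρ)
14 ≥ 21 − 19ρ
ρ ≥ 7/19.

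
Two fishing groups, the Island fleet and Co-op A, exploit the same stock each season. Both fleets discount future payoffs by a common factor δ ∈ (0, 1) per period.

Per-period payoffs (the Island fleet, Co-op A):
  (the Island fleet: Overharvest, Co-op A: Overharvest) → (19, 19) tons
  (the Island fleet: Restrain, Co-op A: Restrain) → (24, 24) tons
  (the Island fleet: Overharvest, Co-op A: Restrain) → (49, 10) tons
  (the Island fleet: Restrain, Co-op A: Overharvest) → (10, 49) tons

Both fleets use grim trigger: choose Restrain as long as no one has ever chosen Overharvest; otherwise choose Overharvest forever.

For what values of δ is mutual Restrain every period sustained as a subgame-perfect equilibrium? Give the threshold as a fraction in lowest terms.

5/6

Cooperation forever yields 24 each period: 24/(1−δ).
Deviating yields 49 once, then 19 forever: 49 + 19δ/(1−δ).
No profitable deviation requires 24/(1−δ) ≥ 49 + 19δ/(1−δ).
Multiplying by (1−δ): 24 ≥ 49(1−δ) + 19δ = 49 − 30δ.
So 30δ ≥ 25, i.e. δ ≥ 25/30 = 5/6.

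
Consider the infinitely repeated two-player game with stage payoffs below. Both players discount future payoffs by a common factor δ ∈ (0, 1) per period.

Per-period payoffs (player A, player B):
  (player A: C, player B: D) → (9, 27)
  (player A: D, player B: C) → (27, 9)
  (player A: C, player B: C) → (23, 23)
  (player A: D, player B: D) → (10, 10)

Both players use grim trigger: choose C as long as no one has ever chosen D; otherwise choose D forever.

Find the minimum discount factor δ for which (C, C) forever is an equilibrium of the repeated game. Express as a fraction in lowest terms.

23/(1−δ) ≥ 27 + 10δ/(1−δ)
23 ≥ 27 − 17δ
δ ≥ 4/17.

4/17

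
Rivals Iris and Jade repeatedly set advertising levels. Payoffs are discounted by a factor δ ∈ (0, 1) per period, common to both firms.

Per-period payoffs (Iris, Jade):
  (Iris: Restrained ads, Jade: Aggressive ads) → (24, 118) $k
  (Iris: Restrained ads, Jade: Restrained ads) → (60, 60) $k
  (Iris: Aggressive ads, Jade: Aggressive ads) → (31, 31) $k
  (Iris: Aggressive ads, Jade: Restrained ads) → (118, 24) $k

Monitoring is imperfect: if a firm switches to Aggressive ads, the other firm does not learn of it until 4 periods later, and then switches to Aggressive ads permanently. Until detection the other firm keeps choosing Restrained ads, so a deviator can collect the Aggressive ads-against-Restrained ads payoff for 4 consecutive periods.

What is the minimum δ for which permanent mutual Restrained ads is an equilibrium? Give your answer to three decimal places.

The best deviation is to choose Aggressive ads for all 4 undetected periods, earning 118 each, then 31 forever once detected.
Deviation value: 118(1−δ^4)/(1−δ) + 31δ^4/(1−δ); cooperation value: 60/(1−δ).
IC: 60 ≥ 118(1−δ^4) + 31δ^4 = 118 − 87δ^4.
So δ^4 ≥ 58/87 = 2/3, giving δ ≥ (2/3)^(1/4) ≈ 0.904.

0.904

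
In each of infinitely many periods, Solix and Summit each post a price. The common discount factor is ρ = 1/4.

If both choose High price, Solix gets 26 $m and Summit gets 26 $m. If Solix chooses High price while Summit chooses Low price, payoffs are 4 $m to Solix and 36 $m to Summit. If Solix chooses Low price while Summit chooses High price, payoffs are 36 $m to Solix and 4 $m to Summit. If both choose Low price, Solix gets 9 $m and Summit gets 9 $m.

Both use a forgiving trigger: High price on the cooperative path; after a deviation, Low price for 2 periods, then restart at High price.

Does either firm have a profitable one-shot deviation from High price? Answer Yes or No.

IC: ρ+…+ρ^2 ≥ (36−26)/(26−9) = 10/17.
At ρ = 1/4: partial sum = 0.3125 < 0.5882. Cooperation not sustainable.

Yes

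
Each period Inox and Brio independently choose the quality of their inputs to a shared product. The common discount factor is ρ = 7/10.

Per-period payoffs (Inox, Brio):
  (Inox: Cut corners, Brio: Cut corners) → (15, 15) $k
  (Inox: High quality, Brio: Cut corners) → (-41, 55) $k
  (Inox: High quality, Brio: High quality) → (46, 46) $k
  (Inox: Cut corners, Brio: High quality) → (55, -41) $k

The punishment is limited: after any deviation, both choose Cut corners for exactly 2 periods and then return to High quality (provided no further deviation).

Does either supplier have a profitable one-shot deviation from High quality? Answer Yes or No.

IC: ρ+…+ρ^2 ≥ (55−46)/(46−15) = 9/31.
At ρ = 7/10: partial sum = 1.1900 ≥ 0.2903. Cooperation sustainable.

No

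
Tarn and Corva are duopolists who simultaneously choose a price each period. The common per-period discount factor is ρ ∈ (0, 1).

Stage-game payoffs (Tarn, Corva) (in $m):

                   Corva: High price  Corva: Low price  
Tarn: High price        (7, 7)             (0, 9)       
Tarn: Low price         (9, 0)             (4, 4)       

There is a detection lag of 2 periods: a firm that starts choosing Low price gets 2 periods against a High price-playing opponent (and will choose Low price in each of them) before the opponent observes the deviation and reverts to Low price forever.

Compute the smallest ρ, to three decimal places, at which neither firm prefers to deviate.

0.632

The best deviation is to choose Low price for all 2 undetected periods, earning 9 each, then 4 forever once detected.
Deviation value: 9(1−ρ^2)/(1−ρ) + 4ρ^2/(1−ρ); cooperation value: 7/(1−ρ).
IC: 7 ≥ 9(1−ρ^2) + 4ρ^2 = 9 − 5ρ^2.
So ρ^2 ≥ 2/5, giving ρ ≥ (2/5)^(1/2) ≈ 0.632.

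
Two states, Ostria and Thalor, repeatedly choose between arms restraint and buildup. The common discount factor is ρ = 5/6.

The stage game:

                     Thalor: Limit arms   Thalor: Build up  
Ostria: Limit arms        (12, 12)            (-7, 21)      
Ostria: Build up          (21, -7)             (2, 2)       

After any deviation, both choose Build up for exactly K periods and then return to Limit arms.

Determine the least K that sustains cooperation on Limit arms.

Need Σ_{k=1}^{K} ρ^k ≥ (21−12)/(12−2) = 0.9000 at ρ = 5/6.
At K = 1 the sum is 0.8333 < 0.9000; at K = 2 it is 1.5278 ≥ 0.9000.
So the minimum punishment length is K = 2.

2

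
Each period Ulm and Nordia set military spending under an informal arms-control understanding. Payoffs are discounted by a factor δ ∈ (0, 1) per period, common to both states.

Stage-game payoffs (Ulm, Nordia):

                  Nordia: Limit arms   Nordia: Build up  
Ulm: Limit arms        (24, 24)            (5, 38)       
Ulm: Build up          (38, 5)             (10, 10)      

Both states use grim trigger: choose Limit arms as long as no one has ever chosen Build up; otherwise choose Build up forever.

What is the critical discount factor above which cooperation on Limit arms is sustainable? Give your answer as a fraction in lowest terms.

1/2

One-period gain from deviating is 38 − 24 = 14. The loss is 24 − 10 = 14 in every subsequent period, with present value 14·δ/(1−δ).
Deviation is unprofitable when 14·δ/(1−δ) ≥ 14, i.e. δ/(1−δ) ≥ 1.
Equivalently δ ≥ 14/(14+14) = 1/2.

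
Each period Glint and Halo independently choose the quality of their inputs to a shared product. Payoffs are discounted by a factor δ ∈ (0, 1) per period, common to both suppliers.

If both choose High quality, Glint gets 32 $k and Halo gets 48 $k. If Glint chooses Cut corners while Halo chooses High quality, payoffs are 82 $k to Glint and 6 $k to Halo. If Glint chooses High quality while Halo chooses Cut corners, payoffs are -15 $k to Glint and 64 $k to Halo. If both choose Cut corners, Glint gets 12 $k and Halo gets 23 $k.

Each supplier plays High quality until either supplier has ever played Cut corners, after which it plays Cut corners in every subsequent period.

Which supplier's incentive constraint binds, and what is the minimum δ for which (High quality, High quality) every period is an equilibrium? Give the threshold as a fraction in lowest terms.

Glint; δ ≥ 5/7

Glint's threshold: (82−32)/(82−12) = 5/7.
Halo's threshold: (64−48)/(64−23) = 16/41.
5/7 > 16/41, so Glint binds and δ* = 5/7.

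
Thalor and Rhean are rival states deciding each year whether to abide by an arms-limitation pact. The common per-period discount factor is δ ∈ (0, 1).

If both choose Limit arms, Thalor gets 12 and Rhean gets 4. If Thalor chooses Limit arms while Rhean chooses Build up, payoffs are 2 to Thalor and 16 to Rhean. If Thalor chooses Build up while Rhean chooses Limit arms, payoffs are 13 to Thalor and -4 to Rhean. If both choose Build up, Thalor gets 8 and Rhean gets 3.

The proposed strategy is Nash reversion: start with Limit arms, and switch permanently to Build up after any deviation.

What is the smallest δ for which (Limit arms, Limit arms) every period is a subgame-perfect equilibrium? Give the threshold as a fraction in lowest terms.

12/13

Thalor's threshold: (13−12)/(13−8) = 1/5.
Rhean's threshold: (16−4)/(16−3) = 12/13.
1/5 < 12/13, so Rhean binds and δ* = 12/13.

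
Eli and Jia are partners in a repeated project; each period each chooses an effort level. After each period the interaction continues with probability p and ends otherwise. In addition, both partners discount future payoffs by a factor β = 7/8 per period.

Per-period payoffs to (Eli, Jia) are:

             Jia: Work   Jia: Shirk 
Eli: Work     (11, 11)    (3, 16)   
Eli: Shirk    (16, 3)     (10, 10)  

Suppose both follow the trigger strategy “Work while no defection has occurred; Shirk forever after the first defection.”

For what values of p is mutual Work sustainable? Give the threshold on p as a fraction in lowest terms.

20/21

Expected continuation weight on next period's payoff is β·p = 7/8·p, which plays the role of the discount factor.
Cooperation requires 7/8·p ≥ (16−11)/(16−10) = 5/6, hence p ≥ 20/21.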